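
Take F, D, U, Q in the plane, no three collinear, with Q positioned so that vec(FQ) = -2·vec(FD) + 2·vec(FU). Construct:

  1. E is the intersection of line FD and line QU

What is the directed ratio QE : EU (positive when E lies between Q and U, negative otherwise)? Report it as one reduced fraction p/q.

Set F = (0, 0), D = (1, 0), U = (0, 1), Q = (-2, 2); any affine frame gives the same invariant.
1. E is the intersection of line FD and line QU ⇒ E = (2, 0)
E = Q + t·(U−Q) with t = 2, so QE:EU = t:(1−t) = 2:-1

QE:EU = -2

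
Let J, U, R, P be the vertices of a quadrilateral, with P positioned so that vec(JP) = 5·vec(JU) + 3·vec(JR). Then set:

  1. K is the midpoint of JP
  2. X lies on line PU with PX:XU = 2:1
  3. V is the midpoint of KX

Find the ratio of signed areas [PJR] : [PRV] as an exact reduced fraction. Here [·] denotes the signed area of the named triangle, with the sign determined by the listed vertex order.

[PJR]:[PRV] = -60/43

Choose coordinates J = (0, 0), U = (1, 0), R = (0, 1), P = (5, 3).
1. K is the midpoint of JP ⇒ K = (5/2, 3/2)
2. X lies on line PU with PX:XU = 2:1 ⇒ X = (7/3, 1)
3. V is the midpoint of KX ⇒ V = (29/12, 5/4)
2·[PJR] = -5, 2·[PRV] = 43/12
[PJR]:[PRV] = -5:43/12 = -60/43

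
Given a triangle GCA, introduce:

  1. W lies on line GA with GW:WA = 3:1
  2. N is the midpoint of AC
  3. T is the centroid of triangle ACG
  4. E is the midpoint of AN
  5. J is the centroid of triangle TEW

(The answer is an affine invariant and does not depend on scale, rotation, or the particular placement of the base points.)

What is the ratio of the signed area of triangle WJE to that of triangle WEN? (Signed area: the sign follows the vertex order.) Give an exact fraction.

Work in coordinates with G = (0, 0), C = (1, 0), A = (0, 1).
1. W lies on line GA with GW:WA = 3:1 ⇒ W = (0, 3/4)
2. N is the midpoint of AC ⇒ N = (1/2, 1/2)
3. T is the centroid of triangle ACG ⇒ T = (1/3, 1/3)
4. E is the midpoint of AN ⇒ E = (1/4, 3/4)
5. J is the centroid of triangle TEW ⇒ J = (7/36, 11/18)
2·[WJE] = 5/144, 2·[WEN] = -1/16
[WJE]:[WEN] = 5/144:-1/16 = -5/9

[WJE]:[WEN] = -5/9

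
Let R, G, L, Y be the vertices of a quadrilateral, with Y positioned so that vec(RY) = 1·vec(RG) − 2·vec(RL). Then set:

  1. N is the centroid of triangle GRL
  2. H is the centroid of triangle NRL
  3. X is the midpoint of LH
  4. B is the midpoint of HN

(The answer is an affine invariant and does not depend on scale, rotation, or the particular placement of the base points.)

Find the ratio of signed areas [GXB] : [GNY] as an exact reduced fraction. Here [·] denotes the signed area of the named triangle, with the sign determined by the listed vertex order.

Assign R = (0, 0), G = (1, 0), L = (0, 1), Y = (1, -2) — the answer is frame-independent, so this choice is without loss of generality.
1. N is the centroid of triangle GRL ⇒ N = (1/3, 1/3)
2. H is the centroid of triangle NRL ⇒ H = (1/9, 4/9)
3. X is the midpoint of LH ⇒ X = (1/18, 13/18)
4. B is the midpoint of HN ⇒ B = (2/9, 7/18)
2·[GXB] = 7/36, 2·[GNY] = 4/3
[GXB]:[GNY] = 7/36:4/3 = 7/48

[GXB]:[GNY] = 7/48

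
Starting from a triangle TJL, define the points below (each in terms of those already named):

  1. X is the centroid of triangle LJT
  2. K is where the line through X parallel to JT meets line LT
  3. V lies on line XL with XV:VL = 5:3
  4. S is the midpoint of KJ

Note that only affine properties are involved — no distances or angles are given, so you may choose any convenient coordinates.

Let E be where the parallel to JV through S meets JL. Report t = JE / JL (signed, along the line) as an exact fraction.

t = -11/6

Set T = (0, 0), J = (1, 0), L = (0, 1); any affine frame gives the same invariant.
1. X is the centroid of triangle LJT ⇒ X = (1/3, 1/3)
2. K is where the line through X parallel to JT meets line LT ⇒ K = (0, 1/3)
3. V lies on line XL with XV:VL = 5:3 ⇒ V = (1/8, 3/4)
4. S is the midpoint of KJ ⇒ S = (1/2, 1/6)
through S parallel to JV: direction (-7/8, 3/4); meets JL at E = (17/6, -11/6)
E = J + t·(L−J) with t = -11/6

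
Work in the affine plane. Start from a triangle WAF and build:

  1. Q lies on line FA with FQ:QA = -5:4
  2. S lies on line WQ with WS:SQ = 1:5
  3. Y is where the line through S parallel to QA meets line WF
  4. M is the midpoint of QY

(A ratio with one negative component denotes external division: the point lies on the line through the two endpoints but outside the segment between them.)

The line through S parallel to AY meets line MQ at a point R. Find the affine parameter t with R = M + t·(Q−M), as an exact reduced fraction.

Set W = (0, 0), A = (1, 0), F = (0, 1); any affine frame gives the same invariant.
1. Q lies on line FA with FQ:QA = -5:4 ⇒ Q = (5, -4)
2. S lies on line WQ with WS:SQ = 1:5 ⇒ S = (5/6, -2/3)
3. Y is where the line through S parallel to QA meets line WF ⇒ Y = (0, 1/6)
4. M is the midpoint of QY ⇒ M = (5/2, -23/12)
through S parallel to AY: direction (-1, 1/6); meets MQ at R = (25/24, -101/144)
R = M + t·(Q−M) with t = -7/12

t = -7/12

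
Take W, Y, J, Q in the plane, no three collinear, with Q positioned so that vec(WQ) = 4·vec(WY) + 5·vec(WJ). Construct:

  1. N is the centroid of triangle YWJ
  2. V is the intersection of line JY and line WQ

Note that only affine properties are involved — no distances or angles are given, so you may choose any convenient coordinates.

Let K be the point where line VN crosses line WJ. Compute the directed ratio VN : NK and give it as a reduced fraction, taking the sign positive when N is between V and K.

VN:NK = 1/3

Work in coordinates with W = (0, 0), Y = (1, 0), J = (0, 1), Q = (4, 5).
1. N is the centroid of triangle YWJ ⇒ N = (1/3, 1/3)
2. V is the intersection of line JY and line WQ ⇒ V = (4/9, 5/9)
line VN meets WJ at K = (0, -1/3)
N = V + t·(K−V) with t = 1/4, so VN:NK = 1/4:3/4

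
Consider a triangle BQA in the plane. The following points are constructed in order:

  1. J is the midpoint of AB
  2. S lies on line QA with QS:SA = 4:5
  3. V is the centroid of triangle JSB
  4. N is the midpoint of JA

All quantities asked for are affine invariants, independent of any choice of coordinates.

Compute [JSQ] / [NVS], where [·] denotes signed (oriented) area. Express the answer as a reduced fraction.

[JSQ]:[NVS] = -6/5

Assign B = (0, 0), Q = (1, 0), A = (0, 1) — the answer is frame-independent, so this choice is without loss of generality.
1. J is the midpoint of AB ⇒ J = (0, 1/2)
2. S lies on line QA with QS:SA = 4:5 ⇒ S = (5/9, 4/9)
3. V is the centroid of triangle JSB ⇒ V = (5/27, 17/54)
4. N is the midpoint of JA ⇒ N = (0, 3/4)
2·[JSQ] = -2/9, 2·[NVS] = 5/27
[JSQ]:[NVS] = -2/9:5/27 = -6/5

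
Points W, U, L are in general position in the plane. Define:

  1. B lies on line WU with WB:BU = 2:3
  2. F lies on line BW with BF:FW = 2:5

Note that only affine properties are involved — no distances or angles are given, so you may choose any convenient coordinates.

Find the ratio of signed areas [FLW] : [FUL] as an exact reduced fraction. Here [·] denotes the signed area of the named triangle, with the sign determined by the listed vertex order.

Assign W = (0, 0), U = (1, 0), L = (0, 1) — the answer is frame-independent, so this choice is without loss of generality.
1. B lies on line WU with WB:BU = 2:3 ⇒ B = (2/5, 0)
2. F lies on line BW with BF:FW = 2:5 ⇒ F = (2/7, 0)
2·[FLW] = 2/7, 2·[FUL] = 5/7
[FLW]:[FUL] = 2/7:5/7 = 2/5

[FLW]:[FUL] = 2/5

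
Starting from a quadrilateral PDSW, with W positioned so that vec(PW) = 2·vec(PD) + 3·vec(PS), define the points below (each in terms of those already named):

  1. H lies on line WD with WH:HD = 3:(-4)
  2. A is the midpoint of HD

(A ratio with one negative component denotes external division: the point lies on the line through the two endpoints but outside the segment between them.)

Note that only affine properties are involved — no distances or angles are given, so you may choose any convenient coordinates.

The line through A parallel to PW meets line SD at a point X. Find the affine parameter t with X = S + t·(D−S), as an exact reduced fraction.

Work in coordinates with P = (0, 0), D = (1, 0), S = (0, 1), W = (2, 3).
1. H lies on line WD with WH:HD = 3:(-4) ⇒ H = (5, 12)
2. A is the midpoint of HD ⇒ A = (3, 6)
through A parallel to PW: direction (2, 3); meets SD at X = (-1/5, 6/5)
X = S + t·(D−S) with t = -1/5

t = -1/5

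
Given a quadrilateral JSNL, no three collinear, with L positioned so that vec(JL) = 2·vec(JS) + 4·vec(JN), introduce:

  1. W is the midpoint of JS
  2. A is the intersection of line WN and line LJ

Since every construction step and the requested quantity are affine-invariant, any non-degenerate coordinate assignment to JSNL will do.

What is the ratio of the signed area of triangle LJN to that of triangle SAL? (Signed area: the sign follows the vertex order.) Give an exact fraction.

[LJN]:[SAL] = 4/7

Set J = (0, 0), S = (1, 0), N = (0, 1), L = (2, 4); any affine frame gives the same invariant.
1. W is the midpoint of JS ⇒ W = (1/2, 0)
2. A is the intersection of line WN and line LJ ⇒ A = (1/4, 1/2)
2·[LJN] = -2, 2·[SAL] = -7/2
[LJN]:[SAL] = -2:-7/2 = 4/7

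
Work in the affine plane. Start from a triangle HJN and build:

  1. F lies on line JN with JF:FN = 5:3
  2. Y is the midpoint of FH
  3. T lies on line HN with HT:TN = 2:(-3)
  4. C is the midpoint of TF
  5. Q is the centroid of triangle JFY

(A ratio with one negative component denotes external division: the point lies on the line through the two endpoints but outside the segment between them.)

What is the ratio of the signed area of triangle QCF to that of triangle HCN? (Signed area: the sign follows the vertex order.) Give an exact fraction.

Choose coordinates H = (0, 0), J = (1, 0), N = (0, 1).
1. F lies on line JN with JF:FN = 5:3 ⇒ F = (3/8, 5/8)
2. Y is the midpoint of FH ⇒ Y = (3/16, 5/16)
3. T lies on line HN with HT:TN = 2:(-3) ⇒ T = (0, -2)
4. C is the midpoint of TF ⇒ C = (3/16, -11/16)
5. Q is the centroid of triangle JFY ⇒ Q = (25/48, 5/16)
2·[QCF] = -1/4, 2·[HCN] = 3/16
[QCF]:[HCN] = -1/4:3/16 = -4/3

[QCF]:[HCN] = -4/3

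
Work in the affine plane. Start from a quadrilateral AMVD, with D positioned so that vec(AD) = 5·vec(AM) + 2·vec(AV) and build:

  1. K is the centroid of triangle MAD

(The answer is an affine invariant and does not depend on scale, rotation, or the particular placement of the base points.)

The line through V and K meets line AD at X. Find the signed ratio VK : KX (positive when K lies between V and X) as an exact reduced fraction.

Set A = (0, 0), M = (1, 0), V = (0, 1), D = (5, 2); any affine frame gives the same invariant.
1. K is the centroid of triangle MAD ⇒ K = (2, 2/3)
line VK meets AD at X = (30/17, 12/17)
K = V + t·(X−V) with t = 17/15, so VK:KX = 17/15:-2/15

VK:KX = -17/2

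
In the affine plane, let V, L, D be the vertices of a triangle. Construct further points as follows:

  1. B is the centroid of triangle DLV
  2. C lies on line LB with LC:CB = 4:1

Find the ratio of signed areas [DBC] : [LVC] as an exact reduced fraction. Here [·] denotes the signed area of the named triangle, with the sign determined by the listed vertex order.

[DBC]:[LVC] = -1/4

Choose coordinates V = (0, 0), L = (1, 0), D = (0, 1).
1. B is the centroid of triangle DLV ⇒ B = (1/3, 1/3)
2. C lies on line LB with LC:CB = 4:1 ⇒ C = (7/15, 4/15)
2·[DBC] = 1/15, 2·[LVC] = -4/15
[DBC]:[LVC] = 1/15:-4/15 = -1/4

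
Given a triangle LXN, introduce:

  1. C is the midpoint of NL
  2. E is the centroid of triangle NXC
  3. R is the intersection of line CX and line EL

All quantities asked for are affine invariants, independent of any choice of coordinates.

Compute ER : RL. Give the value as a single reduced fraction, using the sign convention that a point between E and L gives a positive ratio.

Assign L = (0, 0), X = (1, 0), N = (0, 1) — the answer is frame-independent, so this choice is without loss of generality.
1. C is the midpoint of NL ⇒ C = (0, 1/2)
2. E is the centroid of triangle NXC ⇒ E = (1/3, 1/2)
3. R is the intersection of line CX and line EL ⇒ R = (1/4, 3/8)
R = E + t·(L−E) with t = 1/4, so ER:RL = t:(1−t) = 1/4:3/4

ER:RL = 1/3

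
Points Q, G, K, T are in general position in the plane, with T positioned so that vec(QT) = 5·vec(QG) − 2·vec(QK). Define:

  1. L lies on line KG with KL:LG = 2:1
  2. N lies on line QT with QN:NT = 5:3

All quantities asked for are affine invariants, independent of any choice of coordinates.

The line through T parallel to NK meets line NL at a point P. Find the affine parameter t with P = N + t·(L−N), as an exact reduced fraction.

t = -45/14

Work in coordinates with Q = (0, 0), G = (1, 0), K = (0, 1), T = (5, -2).
1. L lies on line KG with KL:LG = 2:1 ⇒ L = (2/3, 1/3)
2. N lies on line QT with QN:NT = 5:3 ⇒ N = (25/8, -5/4)
through T parallel to NK: direction (-25/8, 9/4); meets NL at P = (1235/112, -355/56)
P = N + t·(L−N) with t = -45/14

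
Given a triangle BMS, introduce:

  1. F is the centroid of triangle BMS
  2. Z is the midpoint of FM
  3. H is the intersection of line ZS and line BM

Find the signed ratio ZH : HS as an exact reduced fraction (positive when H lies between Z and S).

Assign B = (0, 0), M = (1, 0), S = (0, 1) — the answer is frame-independent, so this choice is without loss of generality.
1. F is the centroid of triangle BMS ⇒ F = (1/3, 1/3)
2. Z is the midpoint of FM ⇒ Z = (2/3, 1/6)
3. H is the intersection of line ZS and line BM ⇒ H = (4/5, 0)
H = Z + t·(S−Z) with t = -1/5, so ZH:HS = t:(1−t) = -1/5:6/5

ZH:HS = -1/6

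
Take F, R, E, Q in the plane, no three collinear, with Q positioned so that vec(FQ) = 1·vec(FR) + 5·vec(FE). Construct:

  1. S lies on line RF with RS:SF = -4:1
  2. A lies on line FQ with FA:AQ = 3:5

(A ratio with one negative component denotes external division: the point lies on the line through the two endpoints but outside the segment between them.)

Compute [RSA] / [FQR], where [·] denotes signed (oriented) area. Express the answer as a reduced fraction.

Choose coordinates F = (0, 0), R = (1, 0), E = (0, 1), Q = (1, 5).
1. S lies on line RF with RS:SF = -4:1 ⇒ S = (-1/3, 0)
2. A lies on line FQ with FA:AQ = 3:5 ⇒ A = (3/8, 15/8)
2·[RSA] = -5/2, 2·[FQR] = -5
[RSA]:[FQR] = -5/2:-5 = 1/2

[RSA]:[FQR] = 1/2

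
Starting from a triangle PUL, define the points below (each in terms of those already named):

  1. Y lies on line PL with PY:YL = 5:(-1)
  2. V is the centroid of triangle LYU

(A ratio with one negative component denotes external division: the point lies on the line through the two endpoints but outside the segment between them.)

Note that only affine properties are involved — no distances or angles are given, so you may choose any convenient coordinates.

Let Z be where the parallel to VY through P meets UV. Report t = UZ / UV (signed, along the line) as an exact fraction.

Choose coordinates P = (0, 0), U = (1, 0), L = (0, 1).
1. Y lies on line PL with PY:YL = 5:(-1) ⇒ Y = (0, 5/4)
2. V is the centroid of triangle LYU ⇒ V = (1/3, 3/4)
through P parallel to VY: direction (-1/3, 1/2); meets UV at Z = (-3, 9/2)
Z = U + t·(V−U) with t = 6

t = 6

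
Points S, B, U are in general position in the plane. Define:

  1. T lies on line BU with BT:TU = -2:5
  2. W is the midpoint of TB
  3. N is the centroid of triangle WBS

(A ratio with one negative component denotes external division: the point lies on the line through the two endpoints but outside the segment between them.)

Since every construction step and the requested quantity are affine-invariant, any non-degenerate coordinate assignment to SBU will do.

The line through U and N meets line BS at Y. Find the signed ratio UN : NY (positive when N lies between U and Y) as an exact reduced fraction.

UN:NY = -10

Work in coordinates with S = (0, 0), B = (1, 0), U = (0, 1).
1. T lies on line BU with BT:TU = -2:5 ⇒ T = (5/3, -2/3)
2. W is the midpoint of TB ⇒ W = (4/3, -1/3)
3. N is the centroid of triangle WBS ⇒ N = (7/9, -1/9)
line UN meets BS at Y = (7/10, 0)
N = U + t·(Y−U) with t = 10/9, so UN:NY = 10/9:-1/9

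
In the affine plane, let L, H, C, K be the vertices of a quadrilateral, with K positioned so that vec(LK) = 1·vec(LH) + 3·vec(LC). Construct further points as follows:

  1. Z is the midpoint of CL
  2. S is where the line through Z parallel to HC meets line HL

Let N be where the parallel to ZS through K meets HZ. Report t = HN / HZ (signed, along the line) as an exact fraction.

Assign L = (0, 0), H = (1, 0), C = (0, 1), K = (1, 3) — the answer is frame-independent, so this choice is without loss of generality.
1. Z is the midpoint of CL ⇒ Z = (0, 1/2)
2. S is where the line through Z parallel to HC meets line HL ⇒ S = (1/2, 0)
through K parallel to ZS: direction (1/2, -1/2); meets HZ at N = (7, -3)
N = H + t·(Z−H) with t = -6

t = -6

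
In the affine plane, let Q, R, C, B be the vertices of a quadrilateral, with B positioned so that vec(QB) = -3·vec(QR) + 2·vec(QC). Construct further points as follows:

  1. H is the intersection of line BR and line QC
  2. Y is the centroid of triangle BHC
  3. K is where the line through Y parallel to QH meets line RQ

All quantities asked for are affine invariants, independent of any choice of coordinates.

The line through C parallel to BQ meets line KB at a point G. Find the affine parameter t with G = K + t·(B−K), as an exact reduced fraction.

Work in coordinates with Q = (0, 0), R = (1, 0), C = (0, 1), B = (-3, 2).
1. H is the intersection of line BR and line QC ⇒ H = (0, 1/2)
2. Y is the centroid of triangle BHC ⇒ Y = (-1, 7/6)
3. K is where the line through Y parallel to QH meets line RQ ⇒ K = (-1, 0)
through C parallel to BQ: direction (3, -2); meets KB at G = (-6, 5)
G = K + t·(B−K) with t = 5/2

t = 5/2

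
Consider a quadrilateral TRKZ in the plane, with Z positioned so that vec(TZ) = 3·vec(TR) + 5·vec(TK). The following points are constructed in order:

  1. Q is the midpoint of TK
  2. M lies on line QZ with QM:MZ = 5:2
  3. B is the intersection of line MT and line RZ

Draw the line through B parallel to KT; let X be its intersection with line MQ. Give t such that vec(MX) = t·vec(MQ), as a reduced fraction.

t = -12/23

Choose coordinates T = (0, 0), R = (1, 0), K = (0, 1), Z = (3, 5).
1. Q is the midpoint of TK ⇒ Q = (0, 1/2)
2. M lies on line QZ with QM:MZ = 5:2 ⇒ M = (15/7, 26/7)
3. B is the intersection of line MT and line RZ ⇒ B = (75/23, 130/23)
through B parallel to KT: direction (0, -1); meets MQ at X = (75/23, 124/23)
X = M + t·(Q−M) with t = -12/23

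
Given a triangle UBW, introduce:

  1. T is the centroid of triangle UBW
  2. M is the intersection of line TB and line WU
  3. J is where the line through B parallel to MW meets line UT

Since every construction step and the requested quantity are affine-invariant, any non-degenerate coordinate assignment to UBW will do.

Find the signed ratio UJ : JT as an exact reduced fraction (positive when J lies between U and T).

UJ:JT = -3/2

Set U = (0, 0), B = (1, 0), W = (0, 1); any affine frame gives the same invariant.
1. T is the centroid of triangle UBW ⇒ T = (1/3, 1/3)
2. M is the intersection of line TB and line WU ⇒ M = (0, 1/2)
3. J is where the line through B parallel to MW meets line UT ⇒ J = (1, 1)
J = U + t·(T−U) with t = 3, so UJ:JT = t:(1−t) = 3:-2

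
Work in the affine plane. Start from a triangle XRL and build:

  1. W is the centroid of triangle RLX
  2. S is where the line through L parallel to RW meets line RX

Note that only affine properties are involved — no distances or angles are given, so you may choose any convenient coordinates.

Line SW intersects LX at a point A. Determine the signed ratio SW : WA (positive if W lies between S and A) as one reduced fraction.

Work in coordinates with X = (0, 0), R = (1, 0), L = (0, 1).
1. W is the centroid of triangle RLX ⇒ W = (1/3, 1/3)
2. S is where the line through L parallel to RW meets line RX ⇒ S = (2, 0)
line SW meets LX at A = (0, 2/5)
W = S + t·(A−S) with t = 5/6, so SW:WA = 5/6:1/6

SW:WA = 5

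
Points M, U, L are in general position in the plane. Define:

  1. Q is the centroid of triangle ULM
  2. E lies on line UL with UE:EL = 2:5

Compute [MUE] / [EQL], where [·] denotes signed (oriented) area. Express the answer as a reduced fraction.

Choose coordinates M = (0, 0), U = (1, 0), L = (0, 1).
1. Q is the centroid of triangle ULM ⇒ Q = (1/3, 1/3)
2. E lies on line UL with UE:EL = 2:5 ⇒ E = (5/7, 2/7)
2·[MUE] = 2/7, 2·[EQL] = -5/21
[MUE]:[EQL] = 2/7:-5/21 = -6/5

[MUE]:[EQL] = -6/5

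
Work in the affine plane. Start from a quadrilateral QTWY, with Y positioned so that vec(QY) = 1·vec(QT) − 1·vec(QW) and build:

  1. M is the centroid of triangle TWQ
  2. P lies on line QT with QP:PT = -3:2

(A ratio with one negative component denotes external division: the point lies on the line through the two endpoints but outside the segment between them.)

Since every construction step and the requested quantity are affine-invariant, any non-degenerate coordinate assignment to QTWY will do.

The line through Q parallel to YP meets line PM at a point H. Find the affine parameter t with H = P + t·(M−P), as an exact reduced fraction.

t = 9/10

Assign Q = (0, 0), T = (1, 0), W = (0, 1), Y = (1, -1) — the answer is frame-independent, so this choice is without loss of generality.
1. M is the centroid of triangle TWQ ⇒ M = (1/3, 1/3)
2. P lies on line QT with QP:PT = -3:2 ⇒ P = (3, 0)
through Q parallel to YP: direction (2, 1); meets PM at H = (3/5, 3/10)
H = P + t·(M−P) with t = 9/10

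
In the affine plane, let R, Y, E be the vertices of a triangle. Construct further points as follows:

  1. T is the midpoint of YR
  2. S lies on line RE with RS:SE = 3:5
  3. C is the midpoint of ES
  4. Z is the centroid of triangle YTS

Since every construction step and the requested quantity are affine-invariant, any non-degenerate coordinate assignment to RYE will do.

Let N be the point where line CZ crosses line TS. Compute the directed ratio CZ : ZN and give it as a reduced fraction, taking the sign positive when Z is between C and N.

Choose coordinates R = (0, 0), Y = (1, 0), E = (0, 1).
1. T is the midpoint of YR ⇒ T = (1/2, 0)
2. S lies on line RE with RS:SE = 3:5 ⇒ S = (0, 3/8)
3. C is the midpoint of ES ⇒ C = (0, 11/16)
4. Z is the centroid of triangle YTS ⇒ Z = (1/2, 1/8)
line CZ meets TS at N = (5/6, -1/4)
Z = C + t·(N−C) with t = 3/5, so CZ:ZN = 3/5:2/5

CZ:ZN = 3/2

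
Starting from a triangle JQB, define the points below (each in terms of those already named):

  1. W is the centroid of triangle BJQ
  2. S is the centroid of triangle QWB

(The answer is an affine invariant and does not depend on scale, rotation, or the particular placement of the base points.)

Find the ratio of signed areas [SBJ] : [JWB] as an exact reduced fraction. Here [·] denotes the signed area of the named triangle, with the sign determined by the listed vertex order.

[SBJ]:[JWB] = 4/3

Set J = (0, 0), Q = (1, 0), B = (0, 1); any affine frame gives the same invariant.
1. W is the centroid of triangle BJQ ⇒ W = (1/3, 1/3)
2. S is the centroid of triangle QWB ⇒ S = (4/9, 4/9)
2·[SBJ] = 4/9, 2·[JWB] = 1/3
[SBJ]:[JWB] = 4/9:1/3 = 4/3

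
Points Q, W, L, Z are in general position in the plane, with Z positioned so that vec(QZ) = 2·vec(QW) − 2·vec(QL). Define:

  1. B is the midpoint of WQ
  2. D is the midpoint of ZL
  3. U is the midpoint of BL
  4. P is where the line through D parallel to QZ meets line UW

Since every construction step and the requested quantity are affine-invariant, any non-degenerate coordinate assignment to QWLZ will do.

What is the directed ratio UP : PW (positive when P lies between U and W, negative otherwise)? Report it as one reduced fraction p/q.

Work in coordinates with Q = (0, 0), W = (1, 0), L = (0, 1), Z = (2, -2).
1. B is the midpoint of WQ ⇒ B = (1/2, 0)
2. D is the midpoint of ZL ⇒ D = (1, -1/2)
3. U is the midpoint of BL ⇒ U = (1/4, 1/2)
4. P is where the line through D parallel to QZ meets line UW ⇒ P = (-1/2, 1)
P = U + t·(W−U) with t = -1, so UP:PW = t:(1−t) = -1:2

UP:PW = -1/2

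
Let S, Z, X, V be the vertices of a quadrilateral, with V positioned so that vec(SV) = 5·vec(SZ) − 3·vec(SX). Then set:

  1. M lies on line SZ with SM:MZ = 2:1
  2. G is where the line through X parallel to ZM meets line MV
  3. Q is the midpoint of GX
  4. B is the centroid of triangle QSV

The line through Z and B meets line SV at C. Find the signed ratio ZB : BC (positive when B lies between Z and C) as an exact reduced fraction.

ZB:BC = 31/23

Set S = (0, 0), Z = (1, 0), X = (0, 1), V = (5, -3); any affine frame gives the same invariant.
1. M lies on line SZ with SM:MZ = 2:1 ⇒ M = (2/3, 0)
2. G is where the line through X parallel to ZM meets line MV ⇒ G = (-7/9, 1)
3. Q is the midpoint of GX ⇒ Q = (-7/18, 1)
4. B is the centroid of triangle QSV ⇒ B = (83/54, -2/3)
line ZB meets SV at C = (60/31, -36/31)
B = Z + t·(C−Z) with t = 31/54, so ZB:BC = 31/54:23/54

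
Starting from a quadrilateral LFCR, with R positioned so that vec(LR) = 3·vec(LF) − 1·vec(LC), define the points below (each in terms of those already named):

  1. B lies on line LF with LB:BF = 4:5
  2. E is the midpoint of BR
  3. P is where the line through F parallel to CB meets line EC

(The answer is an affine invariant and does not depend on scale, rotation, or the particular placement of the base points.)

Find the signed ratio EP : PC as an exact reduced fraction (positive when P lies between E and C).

EP:PC = 9/10

Work in coordinates with L = (0, 0), F = (1, 0), C = (0, 1), R = (3, -1).
1. B lies on line LF with LB:BF = 4:5 ⇒ B = (4/9, 0)
2. E is the midpoint of BR ⇒ E = (31/18, -1/2)
3. P is where the line through F parallel to CB meets line EC ⇒ P = (155/171, 4/19)
P = E + t·(C−E) with t = 9/19, so EP:PC = t:(1−t) = 9/19:10/19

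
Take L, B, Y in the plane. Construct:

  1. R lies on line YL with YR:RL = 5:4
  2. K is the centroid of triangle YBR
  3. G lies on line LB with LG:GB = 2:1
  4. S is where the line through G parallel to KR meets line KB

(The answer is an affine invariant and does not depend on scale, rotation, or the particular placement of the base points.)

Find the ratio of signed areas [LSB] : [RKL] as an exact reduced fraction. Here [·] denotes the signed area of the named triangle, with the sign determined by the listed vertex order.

[LSB]:[RKL] = 13/60

Set L = (0, 0), B = (1, 0), Y = (0, 1); any affine frame gives the same invariant.
1. R lies on line YL with YR:RL = 5:4 ⇒ R = (0, 4/9)
2. K is the centroid of triangle YBR ⇒ K = (1/3, 13/27)
3. G lies on line LB with LG:GB = 2:1 ⇒ G = (2/3, 0)
4. S is where the line through G parallel to KR meets line KB ⇒ S = (43/45, 13/405)
2·[LSB] = -13/405, 2·[RKL] = -4/27
[LSB]:[RKL] = -13/405:-4/27 = 13/60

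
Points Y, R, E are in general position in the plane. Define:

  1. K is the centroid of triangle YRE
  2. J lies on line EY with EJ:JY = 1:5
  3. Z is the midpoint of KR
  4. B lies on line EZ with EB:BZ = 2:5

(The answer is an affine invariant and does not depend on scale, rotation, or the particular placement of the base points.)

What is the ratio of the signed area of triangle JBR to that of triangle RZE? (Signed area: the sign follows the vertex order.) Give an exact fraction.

[JBR]:[RZE] = 11/21

Choose coordinates Y = (0, 0), R = (1, 0), E = (0, 1).
1. K is the centroid of triangle YRE ⇒ K = (1/3, 1/3)
2. J lies on line EY with EJ:JY = 1:5 ⇒ J = (0, 5/6)
3. Z is the midpoint of KR ⇒ Z = (2/3, 1/6)
4. B lies on line EZ with EB:BZ = 2:5 ⇒ B = (4/21, 16/21)
2·[JBR] = -11/126, 2·[RZE] = -1/6
[JBR]:[RZE] = -11/126:-1/6 = 11/21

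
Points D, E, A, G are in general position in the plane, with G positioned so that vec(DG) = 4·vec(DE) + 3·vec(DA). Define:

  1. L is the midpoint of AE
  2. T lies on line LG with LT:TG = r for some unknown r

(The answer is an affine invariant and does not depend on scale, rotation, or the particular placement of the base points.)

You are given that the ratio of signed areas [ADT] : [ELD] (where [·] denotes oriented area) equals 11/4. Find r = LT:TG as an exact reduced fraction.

r = 1/3

Set D = (0, 0), E = (1, 0), A = (0, 1), G = (4, 3); any affine frame gives the same invariant.
1. L is the midpoint of AE ⇒ L = (1/2, 1/2)
2. With LT:TG = r, write λ = r/(r+1) so T = L + λ·(G−L); T is affine-linear in λ
Every point depending on T is an affine combination of T and λ-independent points, so each such coordinate is linear in λ; the λ² term in each signed area is a multiple of (G−L)×(G−L) = 0, so 2·[ADT] and 2·[ELD] are each linear in λ. Evaluating at λ=0 and λ=1:
  2·[ADT] = 7/2·λ + 1/2,   2·[ELD] = 1/2
So [ADT]:[ELD] = (7/2·λ + 1/2) / (1/2). Setting this equal to 11/4:
  7/2·λ + 1/2 = 11/4·(1/2)  ⇒  λ = 1/4
Then r = λ/(1−λ) = (1/4)/(3/4) = 1/3. Check: with r = 1/3, T = (11/8, 9/8) and [ADT]:[ELD] = 11/4 as required.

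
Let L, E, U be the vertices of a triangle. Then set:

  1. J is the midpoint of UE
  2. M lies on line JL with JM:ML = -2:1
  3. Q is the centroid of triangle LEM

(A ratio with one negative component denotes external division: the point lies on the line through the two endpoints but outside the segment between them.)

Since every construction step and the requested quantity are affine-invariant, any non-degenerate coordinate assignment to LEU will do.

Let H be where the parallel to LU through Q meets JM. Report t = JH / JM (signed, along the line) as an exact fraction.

Assign L = (0, 0), E = (1, 0), U = (0, 1) — the answer is frame-independent, so this choice is without loss of generality.
1. J is the midpoint of UE ⇒ J = (1/2, 1/2)
2. M lies on line JL with JM:ML = -2:1 ⇒ M = (-1/2, -1/2)
3. Q is the centroid of triangle LEM ⇒ Q = (1/6, -1/6)
through Q parallel to LU: direction (0, 1); meets JM at H = (1/6, 1/6)
H = J + t·(M−J) with t = 1/3

t = 1/3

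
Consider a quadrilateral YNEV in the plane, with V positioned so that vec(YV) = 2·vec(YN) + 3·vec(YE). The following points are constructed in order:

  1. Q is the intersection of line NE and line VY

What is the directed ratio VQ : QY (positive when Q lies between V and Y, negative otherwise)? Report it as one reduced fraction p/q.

VQ:QY = 4

Work in coordinates with Y = (0, 0), N = (1, 0), E = (0, 1), V = (2, 3).
1. Q is the intersection of line NE and line VY ⇒ Q = (2/5, 3/5)
Q = V + t·(Y−V) with t = 4/5, so VQ:QY = t:(1−t) = 4/5:1/5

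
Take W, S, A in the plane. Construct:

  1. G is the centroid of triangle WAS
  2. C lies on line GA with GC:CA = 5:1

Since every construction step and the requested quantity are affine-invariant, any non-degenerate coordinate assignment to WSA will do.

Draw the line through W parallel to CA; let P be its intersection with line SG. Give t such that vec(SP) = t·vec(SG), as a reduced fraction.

t = 2

Work in coordinates with W = (0, 0), S = (1, 0), A = (0, 1).
1. G is the centroid of triangle WAS ⇒ G = (1/3, 1/3)
2. C lies on line GA with GC:CA = 5:1 ⇒ C = (1/18, 8/9)
through W parallel to CA: direction (-1/18, 1/9); meets SG at P = (-1/3, 2/3)
P = S + t·(G−S) with t = 2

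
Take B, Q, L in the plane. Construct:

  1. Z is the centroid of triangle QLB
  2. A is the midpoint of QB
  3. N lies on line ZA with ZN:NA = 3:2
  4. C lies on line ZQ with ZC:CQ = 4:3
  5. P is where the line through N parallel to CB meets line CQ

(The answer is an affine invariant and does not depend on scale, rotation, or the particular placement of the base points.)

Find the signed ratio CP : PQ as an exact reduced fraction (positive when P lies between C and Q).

CP:PQ = -7/37

Assign B = (0, 0), Q = (1, 0), L = (0, 1) — the answer is frame-independent, so this choice is without loss of generality.
1. Z is the centroid of triangle QLB ⇒ Z = (1/3, 1/3)
2. A is the midpoint of QB ⇒ A = (1/2, 0)
3. N lies on line ZA with ZN:NA = 3:2 ⇒ N = (13/30, 2/15)
4. C lies on line ZQ with ZC:CQ = 4:3 ⇒ C = (5/7, 1/7)
5. P is where the line through N parallel to CB meets line CQ ⇒ P = (68/105, 37/210)
P = C + t·(Q−C) with t = -7/30, so CP:PQ = t:(1−t) = -7/30:37/30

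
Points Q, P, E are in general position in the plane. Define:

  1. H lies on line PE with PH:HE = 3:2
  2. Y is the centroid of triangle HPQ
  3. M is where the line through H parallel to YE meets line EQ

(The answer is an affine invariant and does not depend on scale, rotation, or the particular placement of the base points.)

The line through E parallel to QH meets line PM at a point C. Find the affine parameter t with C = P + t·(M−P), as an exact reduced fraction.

t = 35/39

Set Q = (0, 0), P = (1, 0), E = (0, 1); any affine frame gives the same invariant.
1. H lies on line PE with PH:HE = 3:2 ⇒ H = (2/5, 3/5)
2. Y is the centroid of triangle HPQ ⇒ Y = (7/15, 1/5)
3. M is where the line through H parallel to YE meets line EQ ⇒ M = (0, 9/7)
through E parallel to QH: direction (2/5, 3/5); meets PM at C = (4/39, 15/13)
C = P + t·(M−P) with t = 35/39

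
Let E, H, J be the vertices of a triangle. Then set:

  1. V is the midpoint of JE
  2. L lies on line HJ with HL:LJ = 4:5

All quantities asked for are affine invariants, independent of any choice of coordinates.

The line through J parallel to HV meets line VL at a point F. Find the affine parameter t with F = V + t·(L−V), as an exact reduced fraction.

Set E = (0, 0), H = (1, 0), J = (0, 1); any affine frame gives the same invariant.
1. V is the midpoint of JE ⇒ V = (0, 1/2)
2. L lies on line HJ with HL:LJ = 4:5 ⇒ L = (5/9, 4/9)
through J parallel to HV: direction (-1, 1/2); meets VL at F = (5/4, 3/8)
F = V + t·(L−V) with t = 9/4

t = 9/4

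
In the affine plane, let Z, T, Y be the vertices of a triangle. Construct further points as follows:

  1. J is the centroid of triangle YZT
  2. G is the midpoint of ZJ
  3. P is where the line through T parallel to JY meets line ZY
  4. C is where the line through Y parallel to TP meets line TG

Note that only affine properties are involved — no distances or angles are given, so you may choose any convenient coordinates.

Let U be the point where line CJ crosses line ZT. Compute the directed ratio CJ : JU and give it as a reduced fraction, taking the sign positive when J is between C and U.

CJ:JU = -2/3

Choose coordinates Z = (0, 0), T = (1, 0), Y = (0, 1).
1. J is the centroid of triangle YZT ⇒ J = (1/3, 1/3)
2. G is the midpoint of ZJ ⇒ G = (1/6, 1/6)
3. P is where the line through T parallel to JY meets line ZY ⇒ P = (0, 2)
4. C is where the line through Y parallel to TP meets line TG ⇒ C = (4/9, 1/9)
line CJ meets ZT at U = (1/2, 0)
J = C + t·(U−C) with t = -2, so CJ:JU = -2:3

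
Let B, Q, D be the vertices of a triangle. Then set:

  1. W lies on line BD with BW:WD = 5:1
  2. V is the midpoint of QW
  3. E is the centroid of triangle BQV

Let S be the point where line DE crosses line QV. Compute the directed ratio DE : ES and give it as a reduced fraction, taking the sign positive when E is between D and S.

Assign B = (0, 0), Q = (1, 0), D = (0, 1) — the answer is frame-independent, so this choice is without loss of generality.
1. W lies on line BD with BW:WD = 5:1 ⇒ W = (0, 5/6)
2. V is the midpoint of QW ⇒ V = (1/2, 5/12)
3. E is the centroid of triangle BQV ⇒ E = (1/2, 5/36)
line DE meets QV at S = (3/16, 65/96)
E = D + t·(S−D) with t = 8/3, so DE:ES = 8/3:-5/3

DE:ES = -8/5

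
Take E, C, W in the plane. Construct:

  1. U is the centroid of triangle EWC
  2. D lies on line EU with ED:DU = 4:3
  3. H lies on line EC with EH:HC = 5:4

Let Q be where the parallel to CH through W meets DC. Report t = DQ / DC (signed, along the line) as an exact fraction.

Work in coordinates with E = (0, 0), C = (1, 0), W = (0, 1).
1. U is the centroid of triangle EWC ⇒ U = (1/3, 1/3)
2. D lies on line EU with ED:DU = 4:3 ⇒ D = (4/21, 4/21)
3. H lies on line EC with EH:HC = 5:4 ⇒ H = (5/9, 0)
through W parallel to CH: direction (-4/9, 0); meets DC at Q = (-13/4, 1)
Q = D + t·(C−D) with t = -17/4

t = -17/4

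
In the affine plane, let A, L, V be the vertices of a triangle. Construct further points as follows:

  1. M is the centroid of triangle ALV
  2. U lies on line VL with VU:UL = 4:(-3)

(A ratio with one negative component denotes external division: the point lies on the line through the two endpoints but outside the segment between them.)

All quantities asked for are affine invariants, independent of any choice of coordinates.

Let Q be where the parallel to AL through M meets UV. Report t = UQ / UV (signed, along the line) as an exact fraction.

t = 5/6

Assign A = (0, 0), L = (1, 0), V = (0, 1) — the answer is frame-independent, so this choice is without loss of generality.
1. M is the centroid of triangle ALV ⇒ M = (1/3, 1/3)
2. U lies on line VL with VU:UL = 4:(-3) ⇒ U = (4, -3)
through M parallel to AL: direction (1, 0); meets UV at Q = (2/3, 1/3)
Q = U + t·(V−U) with t = 5/6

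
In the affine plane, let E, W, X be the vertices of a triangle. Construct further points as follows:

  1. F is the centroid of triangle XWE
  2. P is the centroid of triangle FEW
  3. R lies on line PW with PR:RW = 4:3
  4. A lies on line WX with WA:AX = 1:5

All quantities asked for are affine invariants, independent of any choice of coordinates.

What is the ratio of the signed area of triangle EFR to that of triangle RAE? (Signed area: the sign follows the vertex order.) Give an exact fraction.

[EFR]:[RAE] = -30/11

Work in coordinates with E = (0, 0), W = (1, 0), X = (0, 1).
1. F is the centroid of triangle XWE ⇒ F = (1/3, 1/3)
2. P is the centroid of triangle FEW ⇒ P = (4/9, 1/9)
3. R lies on line PW with PR:RW = 4:3 ⇒ R = (16/21, 1/21)
4. A lies on line WX with WA:AX = 1:5 ⇒ A = (5/6, 1/6)
2·[EFR] = -5/21, 2·[RAE] = 11/126
[EFR]:[RAE] = -5/21:11/126 = -30/11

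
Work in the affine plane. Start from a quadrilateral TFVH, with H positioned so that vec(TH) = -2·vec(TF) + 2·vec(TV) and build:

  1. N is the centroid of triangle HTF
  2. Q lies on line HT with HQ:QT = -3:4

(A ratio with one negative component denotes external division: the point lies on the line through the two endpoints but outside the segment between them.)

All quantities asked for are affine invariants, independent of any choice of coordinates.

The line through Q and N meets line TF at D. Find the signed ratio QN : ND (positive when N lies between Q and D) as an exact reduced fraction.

QN:ND = 11

Work in coordinates with T = (0, 0), F = (1, 0), V = (0, 1), H = (-2, 2).
1. N is the centroid of triangle HTF ⇒ N = (-1/3, 2/3)
2. Q lies on line HT with HQ:QT = -3:4 ⇒ Q = (-8, 8)
line QN meets TF at D = (4/11, 0)
N = Q + t·(D−Q) with t = 11/12, so QN:ND = 11/12:1/12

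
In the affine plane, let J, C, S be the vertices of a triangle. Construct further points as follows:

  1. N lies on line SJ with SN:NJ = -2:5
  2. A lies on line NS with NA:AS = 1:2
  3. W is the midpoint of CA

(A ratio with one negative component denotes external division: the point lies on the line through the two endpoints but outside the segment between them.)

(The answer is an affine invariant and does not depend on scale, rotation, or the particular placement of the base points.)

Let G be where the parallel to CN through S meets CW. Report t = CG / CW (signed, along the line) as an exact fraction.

t = 6

Work in coordinates with J = (0, 0), C = (1, 0), S = (0, 1).
1. N lies on line SJ with SN:NJ = -2:5 ⇒ N = (0, 5/3)
2. A lies on line NS with NA:AS = 1:2 ⇒ A = (0, 13/9)
3. W is the midpoint of CA ⇒ W = (1/2, 13/18)
through S parallel to CN: direction (-1, 5/3); meets CW at G = (-2, 13/3)
G = C + t·(W−C) with t = 6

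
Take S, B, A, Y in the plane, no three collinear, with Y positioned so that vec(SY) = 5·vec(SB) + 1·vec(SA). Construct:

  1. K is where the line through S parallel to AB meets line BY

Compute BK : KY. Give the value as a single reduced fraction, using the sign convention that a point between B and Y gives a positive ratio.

BK:KY = -1/6

Work in coordinates with S = (0, 0), B = (1, 0), A = (0, 1), Y = (5, 1).
1. K is where the line through S parallel to AB meets line BY ⇒ K = (1/5, -1/5)
K = B + t·(Y−B) with t = -1/5, so BK:KY = t:(1−t) = -1/5:6/5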